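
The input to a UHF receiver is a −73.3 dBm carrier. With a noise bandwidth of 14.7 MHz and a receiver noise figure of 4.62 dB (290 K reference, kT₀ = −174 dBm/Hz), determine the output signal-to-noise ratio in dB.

Noise floor: N = −174 + 10 log₁₀(B) + NF
10 log₁₀(1.47×10⁷) = 71.67 dB
N = −174 + 71.67 + 4.62 = −97.71 dBm
SNR = P_sig − N = −73.3 − (−97.71) = 24.41 dB → 24.4 dB

24.4 dB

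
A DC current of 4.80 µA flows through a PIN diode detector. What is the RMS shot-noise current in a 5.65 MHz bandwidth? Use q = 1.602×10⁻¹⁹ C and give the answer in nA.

I_n = √(2qI·B)
2qI·B = 2 × 1.602×10⁻¹⁹ × 4.80×10⁻⁶ × 5.65×10⁶ = 8.69×10⁻¹⁸ A²
I_n = √(8.69×10⁻¹⁸) = 2.95×10⁻⁹ A = 2.95 nA

2.95 nA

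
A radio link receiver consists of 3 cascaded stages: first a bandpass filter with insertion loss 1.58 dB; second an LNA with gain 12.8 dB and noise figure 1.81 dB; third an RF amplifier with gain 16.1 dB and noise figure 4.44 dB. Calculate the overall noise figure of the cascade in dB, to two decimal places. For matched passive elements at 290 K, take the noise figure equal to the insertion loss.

Convert to linear (a loss of L dB is a gain of −L dB): F_i = 10^(NF_i/10), G_i = 10^(G_i,dB/10)
  Stage 1: F_1 = 10^(1.58/10) = 1.439, G_1 = 10^(−1.58/10) = 0.6950
  Stage 2: F_2 = 10^(1.81/10) = 1.517, G_2 = 10^(12.8/10) = 19.05
  Stage 3: F_3 = 10^(4.44/10) = 2.780, G_3 = 10^(16.1/10) = 40.74
Friis cascade:
  F = 1.439 + (1.517 − 1)/0.6950 + (2.780 − 1)/13.24 = 2.317
NF = 10 log₁₀(2.317) = 3.65 dB

3.65 dB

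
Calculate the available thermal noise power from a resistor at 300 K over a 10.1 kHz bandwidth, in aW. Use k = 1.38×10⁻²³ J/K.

P_n = kTB = 1.38×10⁻²³ × 300 × 1.01×10⁴ = 4.18×10⁻¹⁷ W = 41.8 aW

41.8 aW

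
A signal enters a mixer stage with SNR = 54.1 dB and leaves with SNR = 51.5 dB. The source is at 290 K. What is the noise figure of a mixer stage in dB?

2.6 dB

NF (dB) = SNR_in(dB) − SNR_out(dB) when the source is at T₀
NF = 54.1 − 51.5 = 2.6 dB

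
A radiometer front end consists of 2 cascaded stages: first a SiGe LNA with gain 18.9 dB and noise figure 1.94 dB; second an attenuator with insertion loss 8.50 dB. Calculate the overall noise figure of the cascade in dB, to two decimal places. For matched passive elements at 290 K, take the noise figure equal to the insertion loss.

Convert to linear (a loss of L dB is a gain of −L dB): F_i = 10^(NF_i/10), G_i = 10^(G_i,dB/10)
  Stage 1: F_1 = 10^(1.94/10) = 1.563, G_1 = 10^(18.9/10) = 77.62
  Stage 2: F_2 = 10^(8.50/10) = 7.079, G_2 = 10^(−8.50/10) = 0.1413
Friis cascade:
  F = 1.563 + (7.079 − 1)/77.62 = 1.641
NF = 10 log₁₀(1.641) = 2.15 dB

2.15 dB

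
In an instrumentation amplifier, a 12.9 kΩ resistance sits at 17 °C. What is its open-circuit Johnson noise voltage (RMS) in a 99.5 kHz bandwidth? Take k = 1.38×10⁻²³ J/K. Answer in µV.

4.53 µV

T = 17 °C + 273.15 = 290.15 K
V_n = √(4kTRB)
4kTRB = 4 × 1.38×10⁻²³ × 290.15 × 1.29×10⁴ × 9.95×10⁴ = 2.06×10⁻¹¹ V²
V_n = √(2.06×10⁻¹¹) = 4.53×10⁻⁶ V = 4.53 µV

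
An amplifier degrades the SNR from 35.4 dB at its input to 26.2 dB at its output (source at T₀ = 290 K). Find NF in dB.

NF (dB) = SNR_in(dB) − SNR_out(dB) when the source is at T₀
NF = 35.4 − 26.2 = 9.2 dB

9.2 dB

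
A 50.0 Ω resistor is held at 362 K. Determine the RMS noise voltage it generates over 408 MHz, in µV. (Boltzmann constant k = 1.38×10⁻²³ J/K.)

V_n = √(4kTRB)
4kTRB = 4 × 1.38×10⁻²³ × 362 × 5.00×10¹ × 4.08×10⁸ = 4.08×10⁻¹⁰ V²
V_n = √(4.08×10⁻¹⁰) = 2.02×10⁻⁵ V = 20.2 µV

20.2 µV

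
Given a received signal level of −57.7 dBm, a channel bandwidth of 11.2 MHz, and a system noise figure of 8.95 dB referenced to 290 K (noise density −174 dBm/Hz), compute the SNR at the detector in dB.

Noise floor: N = −174 + 10 log₁₀(B) + NF
10 log₁₀(1.12×10⁷) = 70.49 dB
N = −174 + 70.49 + 8.95 = −94.56 dBm
SNR = P_sig − N = −57.7 − (−94.56) = 36.86 dB → 36.9 dB

36.9 dB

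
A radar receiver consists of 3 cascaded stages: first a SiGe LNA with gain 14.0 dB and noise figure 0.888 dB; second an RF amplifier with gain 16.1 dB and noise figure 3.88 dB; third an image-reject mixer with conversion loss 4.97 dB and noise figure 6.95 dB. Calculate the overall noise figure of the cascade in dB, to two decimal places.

1.10 dB

Convert to linear (a loss of L dB is a gain of −L dB): F_i = 10^(NF_i/10), G_i = 10^(G_i,dB/10)
  Stage 1: F_1 = 10^(0.888/10) = 1.227, G_1 = 10^(14.0/10) = 25.12
  Stage 2: F_2 = 10^(3.88/10) = 2.443, G_2 = 10^(16.1/10) = 40.74
  Stage 3: F_3 = 10^(6.95/10) = 4.955, G_3 = 10^(−4.97/10) = 0.3184
Friis cascade:
  F = 1.227 + (2.443 − 1)/25.12 + (4.955 − 1)/1023 = 1.288
NF = 10 log₁₀(1.288) = 1.10 dB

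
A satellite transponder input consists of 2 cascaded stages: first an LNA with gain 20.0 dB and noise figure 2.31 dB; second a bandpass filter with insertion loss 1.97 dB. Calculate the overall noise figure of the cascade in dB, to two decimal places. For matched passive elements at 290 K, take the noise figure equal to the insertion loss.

2.32 dB

Convert to linear (a loss of L dB is a gain of −L dB): F_i = 10^(NF_i/10), G_i = 10^(G_i,dB/10)
  Stage 1: F_1 = 10^(2.31/10) = 1.702, G_1 = 10^(20.0/10) = 100.0
  Stage 2: F_2 = 10^(1.97/10) = 1.574, G_2 = 10^(−1.97/10) = 0.6353
Friis cascade:
  F = 1.702 + (1.574 − 1)/100.0 = 1.708
NF = 10 log₁₀(1.708) = 2.32 dB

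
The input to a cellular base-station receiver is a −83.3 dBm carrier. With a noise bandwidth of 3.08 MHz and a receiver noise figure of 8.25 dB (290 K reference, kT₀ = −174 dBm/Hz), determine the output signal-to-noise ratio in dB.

17.6 dB

Noise floor: N = −174 + 10 log₁₀(B) + NF
10 log₁₀(3.08×10⁶) = 64.89 dB
N = −174 + 64.89 + 8.25 = −100.86 dBm
SNR = P_sig − N = −83.3 − (−100.86) = 17.56 dB → 17.6 dB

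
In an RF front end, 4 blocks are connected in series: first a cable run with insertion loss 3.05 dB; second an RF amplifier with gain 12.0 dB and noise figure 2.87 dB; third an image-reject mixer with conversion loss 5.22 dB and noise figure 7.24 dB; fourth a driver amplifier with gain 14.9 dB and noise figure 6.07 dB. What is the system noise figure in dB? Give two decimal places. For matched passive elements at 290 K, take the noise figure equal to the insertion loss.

7.59 dB

Convert to linear (a loss of L dB is a gain of −L dB): F_i = 10^(NF_i/10), G_i = 10^(G_i,dB/10)
  Stage 1: F_1 = 10^(3.05/10) = 2.018, G_1 = 10^(−3.05/10) = 0.4955
  Stage 2: F_2 = 10^(2.87/10) = 1.936, G_2 = 10^(12.0/10) = 15.85
  Stage 3: F_3 = 10^(7.24/10) = 5.297, G_3 = 10^(−5.22/10) = 0.3006
  Stage 4: F_4 = 10^(6.07/10) = 4.046, G_4 = 10^(14.9/10) = 30.90
Friis cascade:
  F = 2.018 + (1.936 − 1)/0.4955 + (5.297 − 1)/7.852 + (4.046 − 1)/2.360 = 5.746
NF = 10 log₁₀(5.746) = 7.59 dB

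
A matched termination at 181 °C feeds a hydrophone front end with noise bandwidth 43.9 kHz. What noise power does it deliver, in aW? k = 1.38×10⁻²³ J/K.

T = 181 °C + 273.15 = 454.15 K
P_n = kTB = 1.38×10⁻²³ × 454.15 × 4.39×10⁴ = 2.75×10⁻¹⁶ W = 275 aW

275 aW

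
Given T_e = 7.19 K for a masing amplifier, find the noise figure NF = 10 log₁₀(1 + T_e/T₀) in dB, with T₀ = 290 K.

F = 1 + T_e/T₀ = 1 + 7.19/290 = 1.02479
NF = 10 log₁₀(1.02479) = 0.106 dB

0.106 dB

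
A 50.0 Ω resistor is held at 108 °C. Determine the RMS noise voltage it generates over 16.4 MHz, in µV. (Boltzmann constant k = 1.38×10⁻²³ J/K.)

4.15 µV

T = 108 °C + 273.15 = 381.15 K
V_n = √(4kTRB)
4kTRB = 4 × 1.38×10⁻²³ × 381.15 × 5.00×10¹ × 1.64×10⁷ = 1.73×10⁻¹¹ V²
V_n = √(1.73×10⁻¹¹) = 4.15×10⁻⁶ V = 4.15 µV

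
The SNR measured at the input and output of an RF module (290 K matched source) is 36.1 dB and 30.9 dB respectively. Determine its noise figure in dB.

5.2 dB

NF (dB) = SNR_in(dB) − SNR_out(dB) when the source is at T₀
NF = 36.1 − 30.9 = 5.2 dB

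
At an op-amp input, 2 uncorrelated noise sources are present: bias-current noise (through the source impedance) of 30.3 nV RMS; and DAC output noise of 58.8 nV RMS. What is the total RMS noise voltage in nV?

Uncorrelated sources add in power (mean-square): V_tot = √(ΣV_i²)
V_tot = √[(3.03×10⁻⁸)² + (5.88×10⁻⁸)²] = 6.61×10⁻⁸ V = 66.1 nV

66.1 nV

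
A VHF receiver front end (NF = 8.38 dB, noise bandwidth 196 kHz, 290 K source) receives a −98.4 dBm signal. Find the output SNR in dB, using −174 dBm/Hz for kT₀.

14.3 dB

Noise floor: N = −174 + 10 log₁₀(B) + NF
10 log₁₀(1.96×10⁵) = 52.92 dB
N = −174 + 52.92 + 8.38 = −112.70 dBm
SNR = P_sig − N = −98.4 − (−112.70) = 14.30 dB → 14.3 dB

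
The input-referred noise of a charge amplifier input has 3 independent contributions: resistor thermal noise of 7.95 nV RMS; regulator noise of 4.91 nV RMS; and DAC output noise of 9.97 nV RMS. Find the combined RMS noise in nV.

Uncorrelated sources add in power (mean-square): V_tot = √(ΣV_i²)
V_tot = √[(7.95×10⁻⁹)² + (4.91×10⁻⁹)² + (9.97×10⁻⁹)²] = 1.37×10⁻⁸ V = 13.7 nV

13.7 nV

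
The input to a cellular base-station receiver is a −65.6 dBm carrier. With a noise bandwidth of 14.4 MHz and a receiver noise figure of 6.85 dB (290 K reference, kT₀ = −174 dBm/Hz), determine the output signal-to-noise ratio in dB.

Noise floor: N = −174 + 10 log₁₀(B) + NF
10 log₁₀(1.44×10⁷) = 71.58 dB
N = −174 + 71.58 + 6.85 = −95.57 dBm
SNR = P_sig − N = −65.6 − (−95.57) = 29.97 dB → 30.0 dB

30.0 dB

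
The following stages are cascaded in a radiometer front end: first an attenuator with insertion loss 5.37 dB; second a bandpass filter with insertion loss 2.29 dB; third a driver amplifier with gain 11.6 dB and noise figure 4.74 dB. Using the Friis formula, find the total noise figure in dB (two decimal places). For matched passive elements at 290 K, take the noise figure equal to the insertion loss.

12.40 dB

Convert to linear (a loss of L dB is a gain of −L dB): F_i = 10^(NF_i/10), G_i = 10^(G_i,dB/10)
  Stage 1: F_1 = 10^(5.37/10) = 3.443, G_1 = 10^(−5.37/10) = 0.2904
  Stage 2: F_2 = 10^(2.29/10) = 1.694, G_2 = 10^(−2.29/10) = 0.5902
  Stage 3: F_3 = 10^(4.74/10) = 2.979, G_3 = 10^(11.6/10) = 14.45
Friis cascade:
  F = 3.443 + (1.694 − 1)/0.2904 + (2.979 − 1)/0.1714 = 17.38
NF = 10 log₁₀(17.38) = 12.40 dB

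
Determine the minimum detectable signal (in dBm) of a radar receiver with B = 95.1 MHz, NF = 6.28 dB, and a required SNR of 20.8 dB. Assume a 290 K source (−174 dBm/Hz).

−67.1 dBm

Sensitivity = −174 + 10 log₁₀(B) + NF + SNR_min
= −174 + 79.78 + 6.28 + 20.8
= −67.14 dBm → −67.1 dBm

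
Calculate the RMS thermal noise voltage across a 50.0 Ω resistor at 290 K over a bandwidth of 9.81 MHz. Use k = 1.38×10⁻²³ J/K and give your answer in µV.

2.80 µV

V_n = √(4kTRB)
4kTRB = 4 × 1.38×10⁻²³ × 290 × 5.00×10¹ × 9.81×10⁶ = 7.85×10⁻¹² V²
V_n = √(7.85×10⁻¹²) = 2.80×10⁻⁶ V = 2.80 µV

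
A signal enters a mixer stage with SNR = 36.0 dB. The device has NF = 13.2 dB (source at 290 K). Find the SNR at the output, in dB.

By definition F = SNR_in/SNR_out, so in dB: SNR_out = SNR_in − NF
SNR_out = 36.0 − 13.2 = 22.8 dB

22.8 dB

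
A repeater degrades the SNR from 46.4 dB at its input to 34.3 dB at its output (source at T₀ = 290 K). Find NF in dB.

12.1 dB

NF (dB) = SNR_in(dB) − SNR_out(dB) when the source is at T₀
NF = 46.4 − 34.3 = 12.1 dB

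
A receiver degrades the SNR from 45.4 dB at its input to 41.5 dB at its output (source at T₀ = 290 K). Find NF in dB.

3.9 dB

NF (dB) = SNR_in(dB) − SNR_out(dB) when the source is at T₀
NF = 45.4 − 41.5 = 3.9 dB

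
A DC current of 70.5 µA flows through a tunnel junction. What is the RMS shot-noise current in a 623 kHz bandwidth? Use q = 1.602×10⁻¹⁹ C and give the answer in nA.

3.75 nA

I_n = √(2qI·B)
2qI·B = 2 × 1.602×10⁻¹⁹ × 7.05×10⁻⁵ × 6.23×10⁵ = 1.41×10⁻¹⁷ A²
I_n = √(1.41×10⁻¹⁷) = 3.75×10⁻⁹ A = 3.75 nA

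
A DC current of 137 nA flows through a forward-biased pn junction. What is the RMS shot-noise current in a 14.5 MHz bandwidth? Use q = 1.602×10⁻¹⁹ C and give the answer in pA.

I_n = √(2qI·B)
2qI·B = 2 × 1.602×10⁻¹⁹ × 1.37×10⁻⁷ × 1.45×10⁷ = 6.36×10⁻¹⁹ A²
I_n = √(6.36×10⁻¹⁹) = 7.98×10⁻¹⁰ A = 798 pA

798 pA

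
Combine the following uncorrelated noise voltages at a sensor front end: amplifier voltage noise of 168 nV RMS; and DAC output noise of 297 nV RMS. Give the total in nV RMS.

Uncorrelated sources add in power (mean-square): V_tot = √(ΣV_i²)
V_tot = √[(1.68×10⁻⁷)² + (2.97×10⁻⁷)²] = 3.41×10⁻⁷ V = 341 nV

341 nV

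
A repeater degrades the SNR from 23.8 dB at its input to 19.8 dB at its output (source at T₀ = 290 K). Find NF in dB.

4.0 dB

NF (dB) = SNR_in(dB) − SNR_out(dB) when the source is at T₀
NF = 23.8 − 19.8 = 4.0 dB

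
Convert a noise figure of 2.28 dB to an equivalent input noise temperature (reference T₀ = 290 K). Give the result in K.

F = 10^(2.28/10) = 1.69044
T_e = (F − 1)·T₀ = (1.69044 − 1) × 290 = 200 K

200 K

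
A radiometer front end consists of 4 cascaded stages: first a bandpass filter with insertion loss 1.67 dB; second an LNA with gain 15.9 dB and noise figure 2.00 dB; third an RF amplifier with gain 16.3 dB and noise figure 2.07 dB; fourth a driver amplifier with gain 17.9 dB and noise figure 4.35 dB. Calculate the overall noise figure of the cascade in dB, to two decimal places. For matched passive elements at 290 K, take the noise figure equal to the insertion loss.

Convert to linear (a loss of L dB is a gain of −L dB): F_i = 10^(NF_i/10), G_i = 10^(G_i,dB/10)
  Stage 1: F_1 = 10^(1.67/10) = 1.469, G_1 = 10^(−1.67/10) = 0.6808
  Stage 2: F_2 = 10^(2.00/10) = 1.585, G_2 = 10^(15.9/10) = 38.90
  Stage 3: F_3 = 10^(2.07/10) = 1.611, G_3 = 10^(16.3/10) = 42.66
  Stage 4: F_4 = 10^(4.35/10) = 2.723, G_4 = 10^(17.9/10) = 61.66
Friis cascade:
  F = 1.469 + (1.585 − 1)/0.6808 + (1.611 − 1)/26.49 + (2.723 − 1)/1130 = 2.353
NF = 10 log₁₀(2.353) = 3.72 dB

3.72 dB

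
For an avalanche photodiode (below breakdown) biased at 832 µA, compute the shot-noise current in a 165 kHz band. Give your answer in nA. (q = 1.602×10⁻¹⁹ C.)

I_n = √(2qI·B)
2qI·B = 2 × 1.602×10⁻¹⁹ × 8.32×10⁻⁴ × 1.65×10⁵ = 4.40×10⁻¹⁷ A²
I_n = √(4.40×10⁻¹⁷) = 6.63×10⁻⁹ A = 6.63 nA

6.63 nA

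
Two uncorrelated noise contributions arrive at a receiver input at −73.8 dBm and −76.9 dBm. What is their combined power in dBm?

−72.1 dBm

Convert to linear, add, convert back:
P₁ = 4.17×10⁻¹¹ W, P₂ = 2.04×10⁻¹¹ W
P_tot = 6.21×10⁻¹¹ W → 10 log₁₀(P_tot / 10⁻³) = −72.1 dBm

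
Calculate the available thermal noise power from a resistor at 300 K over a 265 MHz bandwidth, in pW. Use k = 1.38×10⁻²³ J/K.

P_n = kTB = 1.38×10⁻²³ × 300 × 2.65×10⁸ = 1.10×10⁻¹² W = 1.10 pW

1.10 pW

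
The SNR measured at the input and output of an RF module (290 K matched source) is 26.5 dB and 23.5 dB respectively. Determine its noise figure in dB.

3.0 dB

NF (dB) = SNR_in(dB) − SNR_out(dB) when the source is at T₀
NF = 26.5 − 23.5 = 3.0 dB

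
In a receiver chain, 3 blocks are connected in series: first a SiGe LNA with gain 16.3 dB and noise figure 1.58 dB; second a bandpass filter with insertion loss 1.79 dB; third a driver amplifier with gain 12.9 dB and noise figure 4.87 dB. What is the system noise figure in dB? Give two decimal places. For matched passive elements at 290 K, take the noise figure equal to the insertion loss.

Convert to linear (a loss of L dB is a gain of −L dB): F_i = 10^(NF_i/10), G_i = 10^(G_i,dB/10)
  Stage 1: F_1 = 10^(1.58/10) = 1.439, G_1 = 10^(16.3/10) = 42.66
  Stage 2: F_2 = 10^(1.79/10) = 1.510, G_2 = 10^(−1.79/10) = 0.6622
  Stage 3: F_3 = 10^(4.87/10) = 3.069, G_3 = 10^(12.9/10) = 19.50
Friis cascade:
  F = 1.439 + (1.510 − 1)/42.66 + (3.069 − 1)/28.25 = 1.524
NF = 10 log₁₀(1.524) = 1.83 dB

1.83 dB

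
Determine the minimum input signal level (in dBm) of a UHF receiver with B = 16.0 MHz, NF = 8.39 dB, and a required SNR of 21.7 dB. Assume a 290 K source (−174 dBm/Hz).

Sensitivity = −174 + 10 log₁₀(B) + NF + SNR_min
= −174 + 72.04 + 8.39 + 21.7
= −71.87 dBm → −71.9 dBm

−71.9 dBm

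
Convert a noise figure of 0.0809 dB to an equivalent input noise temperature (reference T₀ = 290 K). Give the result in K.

5.45 K

F = 10^(0.0809/10) = 1.0188
T_e = (F − 1)·T₀ = (1.0188 − 1) × 290 = 5.45 K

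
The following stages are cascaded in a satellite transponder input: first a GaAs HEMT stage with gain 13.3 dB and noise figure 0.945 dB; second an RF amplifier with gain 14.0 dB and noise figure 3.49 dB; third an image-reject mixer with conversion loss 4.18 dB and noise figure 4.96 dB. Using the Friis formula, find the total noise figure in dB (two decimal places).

Convert to linear (a loss of L dB is a gain of −L dB): F_i = 10^(NF_i/10), G_i = 10^(G_i,dB/10)
  Stage 1: F_1 = 10^(0.945/10) = 1.243, G_1 = 10^(13.3/10) = 21.38
  Stage 2: F_2 = 10^(3.49/10) = 2.234, G_2 = 10^(14.0/10) = 25.12
  Stage 3: F_3 = 10^(4.96/10) = 3.133, G_3 = 10^(−4.18/10) = 0.3819
Friis cascade:
  F = 1.243 + (2.234 − 1)/21.38 + (3.133 − 1)/537.0 = 1.305
NF = 10 log₁₀(1.305) = 1.16 dB

1.16 dB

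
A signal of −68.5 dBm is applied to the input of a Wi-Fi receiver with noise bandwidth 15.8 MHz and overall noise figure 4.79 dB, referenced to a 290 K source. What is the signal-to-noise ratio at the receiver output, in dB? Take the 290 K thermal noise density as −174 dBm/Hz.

28.7 dB

Noise floor: N = −174 + 10 log₁₀(B) + NF
10 log₁₀(1.58×10⁷) = 71.99 dB
N = −174 + 71.99 + 4.79 = −97.22 dBm
SNR = P_sig − N = −68.5 − (−97.22) = 28.72 dB → 28.7 dB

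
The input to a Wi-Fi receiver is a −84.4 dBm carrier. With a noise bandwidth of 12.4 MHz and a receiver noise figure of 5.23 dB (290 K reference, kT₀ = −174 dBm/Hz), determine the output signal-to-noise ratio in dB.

Noise floor: N = −174 + 10 log₁₀(B) + NF
10 log₁₀(1.24×10⁷) = 70.93 dB
N = −174 + 70.93 + 5.23 = −97.84 dBm
SNR = P_sig − N = −84.4 − (−97.84) = 13.44 dB → 13.4 dB

13.4 dB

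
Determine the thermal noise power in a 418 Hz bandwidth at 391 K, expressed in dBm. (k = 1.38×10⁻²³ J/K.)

−146.5 dBm

P_n = kTB = 1.38×10⁻²³ × 391 × 4.18×10² = 2.26×10⁻¹⁸ W
In dBm: 10 log₁₀(2.26×10⁻¹⁸ / 10⁻³) = −146.5 dBm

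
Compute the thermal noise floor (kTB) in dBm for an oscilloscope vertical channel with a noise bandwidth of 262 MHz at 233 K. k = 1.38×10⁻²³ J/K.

P_n = kTB = 1.38×10⁻²³ × 233 × 2.62×10⁸ = 8.42×10⁻¹³ W
In dBm: 10 log₁₀(8.42×10⁻¹³ / 10⁻³) = −90.7 dBm

−90.7 dBm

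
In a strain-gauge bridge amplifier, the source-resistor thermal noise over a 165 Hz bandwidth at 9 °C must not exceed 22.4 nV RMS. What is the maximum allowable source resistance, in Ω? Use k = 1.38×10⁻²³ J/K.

195 Ω

T = 9 °C + 273.15 = 282.15 K
Johnson–Nyquist: V_n = √(4kTRB) ⇒ R = V_n² / (4kTB)
4kTB = 4 × 1.38×10⁻²³ × 282.15 × 1.65×10² = 2.57×10⁻¹⁸
R = (2.24×10⁻⁸)² / 2.57×10⁻¹⁸ = 1.95×10² Ω = 195 Ω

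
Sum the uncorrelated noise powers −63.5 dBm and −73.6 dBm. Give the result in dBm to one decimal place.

Convert to linear, add, convert back:
P₁ = 4.47×10⁻¹⁰ W, P₂ = 4.37×10⁻¹¹ W
P_tot = 4.90×10⁻¹⁰ W → 10 log₁₀(P_tot / 10⁻³) = −63.1 dBm

−63.1 dBm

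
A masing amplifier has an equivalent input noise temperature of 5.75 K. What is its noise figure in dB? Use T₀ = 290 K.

0.085 dB

F = 1 + T_e/T₀ = 1 + 5.75/290 = 1.01983
NF = 10 log₁₀(1.01983) = 0.085 dB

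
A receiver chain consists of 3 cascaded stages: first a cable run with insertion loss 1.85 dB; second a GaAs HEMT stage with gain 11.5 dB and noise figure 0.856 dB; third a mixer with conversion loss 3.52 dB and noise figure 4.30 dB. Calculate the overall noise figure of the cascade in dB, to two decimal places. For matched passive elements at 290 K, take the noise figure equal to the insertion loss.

3.11 dB

Convert to linear (a loss of L dB is a gain of −L dB): F_i = 10^(NF_i/10), G_i = 10^(G_i,dB/10)
  Stage 1: F_1 = 10^(1.85/10) = 1.531, G_1 = 10^(−1.85/10) = 0.6531
  Stage 2: F_2 = 10^(0.856/10) = 1.218, G_2 = 10^(11.5/10) = 14.13
  Stage 3: F_3 = 10^(4.30/10) = 2.692, G_3 = 10^(−3.52/10) = 0.4446
Friis cascade:
  F = 1.531 + (1.218 − 1)/0.6531 + (2.692 − 1)/9.226 = 2.048
NF = 10 log₁₀(2.048) = 3.11 dB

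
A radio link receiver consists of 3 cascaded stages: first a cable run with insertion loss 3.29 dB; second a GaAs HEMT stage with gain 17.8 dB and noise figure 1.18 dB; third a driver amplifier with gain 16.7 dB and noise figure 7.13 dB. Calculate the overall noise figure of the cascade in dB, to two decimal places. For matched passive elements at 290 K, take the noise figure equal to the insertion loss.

Convert to linear (a loss of L dB is a gain of −L dB): F_i = 10^(NF_i/10), G_i = 10^(G_i,dB/10)
  Stage 1: F_1 = 10^(3.29/10) = 2.133, G_1 = 10^(−3.29/10) = 0.4688
  Stage 2: F_2 = 10^(1.18/10) = 1.312, G_2 = 10^(17.8/10) = 60.26
  Stage 3: F_3 = 10^(7.13/10) = 5.164, G_3 = 10^(16.7/10) = 46.77
Friis cascade:
  F = 2.133 + (1.312 − 1)/0.4688 + (5.164 − 1)/28.25 = 2.946
NF = 10 log₁₀(2.946) = 4.69 dB

4.69 dB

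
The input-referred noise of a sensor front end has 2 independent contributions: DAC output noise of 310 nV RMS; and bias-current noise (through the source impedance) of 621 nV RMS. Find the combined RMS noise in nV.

694 nV

Uncorrelated sources add in power (mean-square): V_tot = √(ΣV_i²)
V_tot = √[(3.10×10⁻⁷)² + (6.21×10⁻⁷)²] = 6.94×10⁻⁷ V = 694 nV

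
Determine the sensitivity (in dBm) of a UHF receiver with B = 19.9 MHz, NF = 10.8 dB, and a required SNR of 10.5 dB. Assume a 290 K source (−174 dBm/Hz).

Sensitivity = −174 + 10 log₁₀(B) + NF + SNR_min
= −174 + 72.99 + 10.8 + 10.5
= −79.71 dBm → −79.7 dBm

−79.7 dBm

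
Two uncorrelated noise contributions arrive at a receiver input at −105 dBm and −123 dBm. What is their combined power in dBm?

−104.9 dBm

Convert to linear, add, convert back:
P₁ = 3.16×10⁻¹⁴ W, P₂ = 5.01×10⁻¹⁶ W
P_tot = 3.21×10⁻¹⁴ W → 10 log₁₀(P_tot / 10⁻³) = −104.9 dBm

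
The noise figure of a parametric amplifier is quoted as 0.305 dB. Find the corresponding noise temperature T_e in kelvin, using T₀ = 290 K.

F = 10^(0.305/10) = 1.07275
T_e = (F − 1)·T₀ = (1.07275 − 1) × 290 = 21.1 K

21.1 K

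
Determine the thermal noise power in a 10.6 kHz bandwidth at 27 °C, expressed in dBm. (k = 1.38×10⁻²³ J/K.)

T = 27 °C + 273.15 = 300.15 K
P_n = kTB = 1.38×10⁻²³ × 300.15 × 1.06×10⁴ = 4.39×10⁻¹⁷ W
In dBm: 10 log₁₀(4.39×10⁻¹⁷ / 10⁻³) = −133.6 dBm

−133.6 dBm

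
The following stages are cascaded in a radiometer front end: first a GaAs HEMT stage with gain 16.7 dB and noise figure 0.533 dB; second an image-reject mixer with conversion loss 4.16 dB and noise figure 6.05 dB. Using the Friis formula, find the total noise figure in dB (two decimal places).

0.77 dB

Convert to linear (a loss of L dB is a gain of −L dB): F_i = 10^(NF_i/10), G_i = 10^(G_i,dB/10)
  Stage 1: F_1 = 10^(0.533/10) = 1.131, G_1 = 10^(16.7/10) = 46.77
  Stage 2: F_2 = 10^(6.05/10) = 4.027, G_2 = 10^(−4.16/10) = 0.3837
Friis cascade:
  F = 1.131 + (4.027 − 1)/46.77 = 1.195
NF = 10 log₁₀(1.195) = 0.77 dB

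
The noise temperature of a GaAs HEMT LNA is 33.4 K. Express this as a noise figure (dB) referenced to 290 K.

F = 1 + T_e/T₀ = 1 + 33.4/290 = 1.11517
NF = 10 log₁₀(1.11517) = 0.473 dB

0.473 dB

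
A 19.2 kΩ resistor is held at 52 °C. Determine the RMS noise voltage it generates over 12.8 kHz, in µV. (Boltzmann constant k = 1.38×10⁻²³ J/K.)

2.10 µV

T = 52 °C + 273.15 = 325.15 K
V_n = √(4kTRB)
4kTRB = 4 × 1.38×10⁻²³ × 325.15 × 1.92×10⁴ × 1.28×10⁴ = 4.41×10⁻¹² V²
V_n = √(4.41×10⁻¹²) = 2.10×10⁻⁶ V = 2.10 µV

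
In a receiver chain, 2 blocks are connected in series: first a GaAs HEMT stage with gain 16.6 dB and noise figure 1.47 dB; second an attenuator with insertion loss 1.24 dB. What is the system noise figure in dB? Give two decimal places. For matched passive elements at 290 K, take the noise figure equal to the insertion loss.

Convert to linear (a loss of L dB is a gain of −L dB): F_i = 10^(NF_i/10), G_i = 10^(G_i,dB/10)
  Stage 1: F_1 = 10^(1.47/10) = 1.403, G_1 = 10^(16.6/10) = 45.71
  Stage 2: F_2 = 10^(1.24/10) = 1.330, G_2 = 10^(−1.24/10) = 0.7516
Friis cascade:
  F = 1.403 + (1.330 − 1)/45.71 = 1.410
NF = 10 log₁₀(1.410) = 1.49 dB

1.49 dB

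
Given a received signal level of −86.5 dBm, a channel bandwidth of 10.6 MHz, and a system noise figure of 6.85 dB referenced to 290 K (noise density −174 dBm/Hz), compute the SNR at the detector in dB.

10.4 dB

Noise floor: N = −174 + 10 log₁₀(B) + NF
10 log₁₀(1.06×10⁷) = 70.25 dB
N = −174 + 70.25 + 6.85 = −96.90 dBm
SNR = P_sig − N = −86.5 − (−96.90) = 10.40 dB → 10.4 dB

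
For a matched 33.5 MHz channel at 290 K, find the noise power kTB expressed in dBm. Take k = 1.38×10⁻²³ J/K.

P_n = kTB = 1.38×10⁻²³ × 290 × 3.35×10⁷ = 1.34×10⁻¹³ W
In dBm: 10 log₁₀(1.34×10⁻¹³ / 10⁻³) = −98.7 dBm

−98.7 dBm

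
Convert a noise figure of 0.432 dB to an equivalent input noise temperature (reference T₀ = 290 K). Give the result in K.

F = 10^(0.432/10) = 1.10459
T_e = (F − 1)·T₀ = (1.10459 − 1) × 290 = 30.3 K

30.3 K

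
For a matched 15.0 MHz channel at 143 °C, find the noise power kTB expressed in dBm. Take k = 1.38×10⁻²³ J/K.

T = 143 °C + 273.15 = 416.15 K
P_n = kTB = 1.38×10⁻²³ × 416.15 × 1.50×10⁷ = 8.61×10⁻¹⁴ W
In dBm: 10 log₁₀(8.61×10⁻¹⁴ / 10⁻³) = −100.6 dBm

−100.6 dBm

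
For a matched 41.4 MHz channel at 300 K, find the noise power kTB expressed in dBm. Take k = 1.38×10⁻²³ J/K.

−97.7 dBm

P_n = kTB = 1.38×10⁻²³ × 300 × 4.14×10⁷ = 1.71×10⁻¹³ W
In dBm: 10 log₁₀(1.71×10⁻¹³ / 10⁻³) = −97.7 dBm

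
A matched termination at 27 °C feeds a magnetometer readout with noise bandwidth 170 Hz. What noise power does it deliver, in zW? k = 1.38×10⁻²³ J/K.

704 zW

T = 27 °C + 273.15 = 300.15 K
P_n = kTB = 1.38×10⁻²³ × 300.15 × 1.70×10² = 7.04×10⁻¹⁹ W = 704 zW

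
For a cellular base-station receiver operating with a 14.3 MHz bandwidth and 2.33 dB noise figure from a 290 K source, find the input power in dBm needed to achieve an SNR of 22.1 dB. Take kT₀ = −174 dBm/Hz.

−78.0 dBm

Sensitivity = −174 + 10 log₁₀(B) + NF + SNR_min
= −174 + 71.55 + 2.33 + 22.1
= −78.02 dBm → −78.0 dBm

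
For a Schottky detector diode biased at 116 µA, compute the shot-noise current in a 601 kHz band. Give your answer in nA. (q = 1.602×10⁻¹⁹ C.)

I_n = √(2qI·B)
2qI·B = 2 × 1.602×10⁻¹⁹ × 1.16×10⁻⁴ × 6.01×10⁵ = 2.23×10⁻¹⁷ A²
I_n = √(2.23×10⁻¹⁷) = 4.73×10⁻⁹ A = 4.73 nA

4.73 nA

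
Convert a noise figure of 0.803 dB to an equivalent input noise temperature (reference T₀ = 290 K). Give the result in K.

F = 10^(0.803/10) = 1.2031
T_e = (F − 1)·T₀ = (1.2031 − 1) × 290 = 58.9 K

58.9 K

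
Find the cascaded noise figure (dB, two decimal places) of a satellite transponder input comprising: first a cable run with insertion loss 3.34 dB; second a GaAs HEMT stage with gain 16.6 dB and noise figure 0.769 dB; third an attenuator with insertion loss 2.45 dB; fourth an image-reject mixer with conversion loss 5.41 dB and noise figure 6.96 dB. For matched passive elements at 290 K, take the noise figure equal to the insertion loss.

4.68 dB

Convert to linear (a loss of L dB is a gain of −L dB): F_i = 10^(NF_i/10), G_i = 10^(G_i,dB/10)
  Stage 1: F_1 = 10^(3.34/10) = 2.158, G_1 = 10^(−3.34/10) = 0.4634
  Stage 2: F_2 = 10^(0.769/10) = 1.194, G_2 = 10^(16.6/10) = 45.71
  Stage 3: F_3 = 10^(2.45/10) = 1.758, G_3 = 10^(−2.45/10) = 0.5689
  Stage 4: F_4 = 10^(6.96/10) = 4.966, G_4 = 10^(−5.41/10) = 0.2877
Friis cascade:
  F = 2.158 + (1.194 − 1)/0.4634 + (1.758 − 1)/21.18 + (4.966 − 1)/12.05 = 2.941
NF = 10 log₁₀(2.941) = 4.68 dB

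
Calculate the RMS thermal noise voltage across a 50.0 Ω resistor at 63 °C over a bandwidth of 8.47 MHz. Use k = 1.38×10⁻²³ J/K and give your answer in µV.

2.80 µV

T = 63 °C + 273.15 = 336.15 K
V_n = √(4kTRB)
4kTRB = 4 × 1.38×10⁻²³ × 336.15 × 5.00×10¹ × 8.47×10⁶ = 7.86×10⁻¹² V²
V_n = √(7.86×10⁻¹²) = 2.80×10⁻⁶ V = 2.80 µV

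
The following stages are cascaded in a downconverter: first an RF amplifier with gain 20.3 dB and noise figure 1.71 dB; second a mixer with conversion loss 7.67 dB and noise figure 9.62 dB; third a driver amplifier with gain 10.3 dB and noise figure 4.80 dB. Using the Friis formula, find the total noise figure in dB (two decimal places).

Convert to linear (a loss of L dB is a gain of −L dB): F_i = 10^(NF_i/10), G_i = 10^(G_i,dB/10)
  Stage 1: F_1 = 10^(1.71/10) = 1.483, G_1 = 10^(20.3/10) = 107.2
  Stage 2: F_2 = 10^(9.62/10) = 9.162, G_2 = 10^(−7.67/10) = 0.1710
  Stage 3: F_3 = 10^(4.80/10) = 3.020, G_3 = 10^(10.3/10) = 10.72
Friis cascade:
  F = 1.483 + (9.162 − 1)/107.2 + (3.020 − 1)/18.32 = 1.669
NF = 10 log₁₀(1.669) = 2.22 dB

2.22 dB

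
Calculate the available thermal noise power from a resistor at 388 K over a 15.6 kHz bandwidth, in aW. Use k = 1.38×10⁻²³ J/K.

83.5 aW

P_n = kTB = 1.38×10⁻²³ × 388 × 1.56×10⁴ = 8.35×10⁻¹⁷ W = 83.5 aW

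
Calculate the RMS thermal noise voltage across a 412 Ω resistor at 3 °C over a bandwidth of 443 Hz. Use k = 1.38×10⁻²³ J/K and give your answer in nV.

T = 3 °C + 273.15 = 276.15 K
V_n = √(4kTRB)
4kTRB = 4 × 1.38×10⁻²³ × 276.15 × 4.12×10² × 4.43×10² = 2.78×10⁻¹⁵ V²
V_n = √(2.78×10⁻¹⁵) = 5.27×10⁻⁸ V = 52.7 nV

52.7 nV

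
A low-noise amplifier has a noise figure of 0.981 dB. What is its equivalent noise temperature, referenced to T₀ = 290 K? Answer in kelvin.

73.5 K

F = 10^(0.981/10) = 1.25343
T_e = (F − 1)·T₀ = (1.25343 − 1) × 290 = 73.5 K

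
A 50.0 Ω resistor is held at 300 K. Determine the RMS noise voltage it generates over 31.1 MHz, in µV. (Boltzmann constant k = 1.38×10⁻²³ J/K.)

V_n = √(4kTRB)
4kTRB = 4 × 1.38×10⁻²³ × 300 × 5.00×10¹ × 3.11×10⁷ = 2.58×10⁻¹¹ V²
V_n = √(2.58×10⁻¹¹) = 5.07×10⁻⁶ V = 5.07 µV

5.07 µV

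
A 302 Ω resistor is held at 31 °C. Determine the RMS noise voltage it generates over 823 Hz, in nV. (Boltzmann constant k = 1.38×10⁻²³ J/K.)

T = 31 °C + 273.15 = 304.15 K
V_n = √(4kTRB)
4kTRB = 4 × 1.38×10⁻²³ × 304.15 × 3.02×10² × 8.23×10² = 4.17×10⁻¹⁵ V²
V_n = √(4.17×10⁻¹⁵) = 6.46×10⁻⁸ V = 64.6 nV

64.6 nV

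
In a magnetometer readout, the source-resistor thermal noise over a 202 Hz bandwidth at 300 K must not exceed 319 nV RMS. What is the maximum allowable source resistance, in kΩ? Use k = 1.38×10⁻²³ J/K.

30.4 kΩ

Johnson–Nyquist: V_n = √(4kTRB) ⇒ R = V_n² / (4kTB)
4kTB = 4 × 1.38×10⁻²³ × 300 × 2.02×10² = 3.35×10⁻¹⁸
R = (3.19×10⁻⁷)² / 3.35×10⁻¹⁸ = 3.04×10⁴ Ω = 30.4 kΩ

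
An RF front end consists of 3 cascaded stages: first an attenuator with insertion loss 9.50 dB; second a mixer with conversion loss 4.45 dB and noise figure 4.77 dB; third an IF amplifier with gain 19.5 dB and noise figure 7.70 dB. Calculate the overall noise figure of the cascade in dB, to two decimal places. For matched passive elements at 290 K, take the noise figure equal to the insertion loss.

Convert to linear (a loss of L dB is a gain of −L dB): F_i = 10^(NF_i/10), G_i = 10^(G_i,dB/10)
  Stage 1: F_1 = 10^(9.50/10) = 8.913, G_1 = 10^(−9.50/10) = 0.1122
  Stage 2: F_2 = 10^(4.77/10) = 2.999, G_2 = 10^(−4.45/10) = 0.3589
  Stage 3: F_3 = 10^(7.70/10) = 5.888, G_3 = 10^(19.5/10) = 89.13
Friis cascade:
  F = 8.913 + (2.999 − 1)/0.1122 + (5.888 − 1)/0.04027 = 148.1
NF = 10 log₁₀(148.1) = 21.71 dB

21.71 dB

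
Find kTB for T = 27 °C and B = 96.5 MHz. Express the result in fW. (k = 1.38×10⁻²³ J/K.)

T = 27 °C + 273.15 = 300.15 K
P_n = kTB = 1.38×10⁻²³ × 300.15 × 9.65×10⁷ = 4.00×10⁻¹³ W = 400 fW

400 fW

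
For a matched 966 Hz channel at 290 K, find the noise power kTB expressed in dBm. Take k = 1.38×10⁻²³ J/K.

P_n = kTB = 1.38×10⁻²³ × 290 × 9.66×10² = 3.87×10⁻¹⁸ W
In dBm: 10 log₁₀(3.87×10⁻¹⁸ / 10⁻³) = −144.1 dBm

−144.1 dBm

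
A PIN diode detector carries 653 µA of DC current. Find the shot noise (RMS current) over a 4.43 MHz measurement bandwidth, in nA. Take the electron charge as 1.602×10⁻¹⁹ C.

I_n = √(2qI·B)
2qI·B = 2 × 1.602×10⁻¹⁹ × 6.53×10⁻⁴ × 4.43×10⁶ = 9.27×10⁻¹⁶ A²
I_n = √(9.27×10⁻¹⁶) = 3.04×10⁻⁸ A = 30.4 nA

30.4 nA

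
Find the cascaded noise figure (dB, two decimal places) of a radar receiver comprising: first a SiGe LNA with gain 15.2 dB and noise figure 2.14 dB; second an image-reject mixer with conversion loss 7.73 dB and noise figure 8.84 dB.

2.64 dB

Convert to linear (a loss of L dB is a gain of −L dB): F_i = 10^(NF_i/10), G_i = 10^(G_i,dB/10)
  Stage 1: F_1 = 10^(2.14/10) = 1.637, G_1 = 10^(15.2/10) = 33.11
  Stage 2: F_2 = 10^(8.84/10) = 7.656, G_2 = 10^(−7.73/10) = 0.1687
Friis cascade:
  F = 1.637 + (7.656 − 1)/33.11 = 1.838
NF = 10 log₁₀(1.838) = 2.64 dB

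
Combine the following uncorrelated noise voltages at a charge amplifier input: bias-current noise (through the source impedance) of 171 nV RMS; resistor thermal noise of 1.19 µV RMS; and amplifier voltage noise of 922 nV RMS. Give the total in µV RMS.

Uncorrelated sources add in power (mean-square): V_tot = √(ΣV_i²)
V_tot = √[(1.71×10⁻⁷)² + (1.19×10⁻⁶)² + (9.22×10⁻⁷)²] = 1.52×10⁻⁶ V = 1.52 µV

1.52 µV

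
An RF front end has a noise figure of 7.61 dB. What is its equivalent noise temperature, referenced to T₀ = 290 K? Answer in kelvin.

1383 K

F = 10^(7.61/10) = 5.76766
T_e = (F − 1)·T₀ = (5.76766 − 1) × 290 = 1383 K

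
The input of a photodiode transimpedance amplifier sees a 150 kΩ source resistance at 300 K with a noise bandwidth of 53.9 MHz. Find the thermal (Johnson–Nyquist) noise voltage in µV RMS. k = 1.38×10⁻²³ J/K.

V_n = √(4kTRB)
4kTRB = 4 × 1.38×10⁻²³ × 300 × 1.50×10⁵ × 5.39×10⁷ = 1.34×10⁻⁷ V²
V_n = √(1.34×10⁻⁷) = 3.66×10⁻⁴ V = 366 µV

366 µV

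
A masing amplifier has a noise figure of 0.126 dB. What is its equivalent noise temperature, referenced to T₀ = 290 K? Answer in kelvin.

F = 10^(0.126/10) = 1.02944
T_e = (F − 1)·T₀ = (1.02944 − 1) × 290 = 8.54 K

8.54 K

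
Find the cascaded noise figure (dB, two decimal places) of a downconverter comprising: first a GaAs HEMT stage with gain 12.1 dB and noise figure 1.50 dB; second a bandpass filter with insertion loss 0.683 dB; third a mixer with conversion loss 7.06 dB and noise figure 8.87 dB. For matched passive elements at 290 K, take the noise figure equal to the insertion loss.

Convert to linear (a loss of L dB is a gain of −L dB): F_i = 10^(NF_i/10), G_i = 10^(G_i,dB/10)
  Stage 1: F_1 = 10^(1.50/10) = 1.413, G_1 = 10^(12.1/10) = 16.22
  Stage 2: F_2 = 10^(0.683/10) = 1.170, G_2 = 10^(−0.683/10) = 0.8545
  Stage 3: F_3 = 10^(8.87/10) = 7.709, G_3 = 10^(−7.06/10) = 0.1968
Friis cascade:
  F = 1.413 + (1.170 − 1)/16.22 + (7.709 − 1)/13.86 = 1.907
NF = 10 log₁₀(1.907) = 2.80 dB

2.80 dB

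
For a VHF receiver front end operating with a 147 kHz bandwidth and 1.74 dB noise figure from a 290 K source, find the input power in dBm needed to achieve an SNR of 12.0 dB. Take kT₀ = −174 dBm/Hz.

Sensitivity = −174 + 10 log₁₀(B) + NF + SNR_min
= −174 + 51.67 + 1.74 + 12.0
= −108.59 dBm → −108.6 dBm

−108.6 dBm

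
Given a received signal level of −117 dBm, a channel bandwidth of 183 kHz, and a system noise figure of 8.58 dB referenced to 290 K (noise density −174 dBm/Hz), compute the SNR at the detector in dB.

Noise floor: N = −174 + 10 log₁₀(B) + NF
10 log₁₀(1.83×10⁵) = 52.62 dB
N = −174 + 52.62 + 8.58 = −112.80 dBm
SNR = P_sig − N = −117 − (−112.80) = −4.20 dB → −4.2 dB

−4.2 dB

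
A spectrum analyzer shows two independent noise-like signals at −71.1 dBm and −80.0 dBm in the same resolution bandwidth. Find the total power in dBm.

Convert to linear, add, convert back:
P₁ = 7.76×10⁻¹¹ W, P₂ = 1.00×10⁻¹¹ W
P_tot = 8.76×10⁻¹¹ W → 10 log₁₀(P_tot / 10⁻³) = −70.6 dBm

−70.6 dBm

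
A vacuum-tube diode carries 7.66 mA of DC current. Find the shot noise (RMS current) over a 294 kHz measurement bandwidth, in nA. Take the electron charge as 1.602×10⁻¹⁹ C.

26.9 nA

I_n = √(2qI·B)
2qI·B = 2 × 1.602×10⁻¹⁹ × 7.66×10⁻³ × 2.94×10⁵ = 7.22×10⁻¹⁶ A²
I_n = √(7.22×10⁻¹⁶) = 2.69×10⁻⁸ A = 26.9 nA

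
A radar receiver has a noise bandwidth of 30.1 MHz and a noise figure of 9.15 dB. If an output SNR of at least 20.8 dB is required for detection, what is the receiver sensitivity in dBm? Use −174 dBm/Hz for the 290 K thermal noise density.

Sensitivity = −174 + 10 log₁₀(B) + NF + SNR_min
= −174 + 74.79 + 9.15 + 20.8
= −69.26 dBm → −69.3 dBm

−69.3 dBm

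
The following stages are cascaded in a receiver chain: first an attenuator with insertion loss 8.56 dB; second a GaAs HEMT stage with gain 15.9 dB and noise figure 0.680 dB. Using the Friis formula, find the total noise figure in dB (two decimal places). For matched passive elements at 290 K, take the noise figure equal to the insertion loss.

Convert to linear (a loss of L dB is a gain of −L dB): F_i = 10^(NF_i/10), G_i = 10^(G_i,dB/10)
  Stage 1: F_1 = 10^(8.56/10) = 7.178, G_1 = 10^(−8.56/10) = 0.1393
  Stage 2: F_2 = 10^(0.680/10) = 1.169, G_2 = 10^(15.9/10) = 38.90
Friis cascade:
  F = 7.178 + (1.169 − 1)/0.1393 = 8.395
NF = 10 log₁₀(8.395) = 9.24 dB

9.24 dB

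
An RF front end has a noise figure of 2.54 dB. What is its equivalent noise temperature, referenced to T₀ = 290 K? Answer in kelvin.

F = 10^(2.54/10) = 1.79473
T_e = (F − 1)·T₀ = (1.79473 − 1) × 290 = 230 K

230 K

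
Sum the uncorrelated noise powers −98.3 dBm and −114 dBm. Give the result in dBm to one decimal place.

−98.2 dBm

Convert to linear, add, convert back:
P₁ = 1.48×10⁻¹³ W, P₂ = 3.98×10⁻¹⁵ W
P_tot = 1.52×10⁻¹³ W → 10 log₁₀(P_tot / 10⁻³) = −98.2 dBm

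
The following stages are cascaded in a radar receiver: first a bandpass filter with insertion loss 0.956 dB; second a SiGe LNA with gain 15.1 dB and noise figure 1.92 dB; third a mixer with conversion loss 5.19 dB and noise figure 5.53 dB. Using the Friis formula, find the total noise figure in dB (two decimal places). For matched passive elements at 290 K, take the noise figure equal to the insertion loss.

3.09 dB

Convert to linear (a loss of L dB is a gain of −L dB): F_i = 10^(NF_i/10), G_i = 10^(G_i,dB/10)
  Stage 1: F_1 = 10^(0.956/10) = 1.246, G_1 = 10^(−0.956/10) = 0.8024
  Stage 2: F_2 = 10^(1.92/10) = 1.556, G_2 = 10^(15.1/10) = 32.36
  Stage 3: F_3 = 10^(5.53/10) = 3.573, G_3 = 10^(−5.19/10) = 0.3027
Friis cascade:
  F = 1.246 + (1.556 − 1)/0.8024 + (3.573 − 1)/25.97 = 2.038
NF = 10 log₁₀(2.038) = 3.09 dB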